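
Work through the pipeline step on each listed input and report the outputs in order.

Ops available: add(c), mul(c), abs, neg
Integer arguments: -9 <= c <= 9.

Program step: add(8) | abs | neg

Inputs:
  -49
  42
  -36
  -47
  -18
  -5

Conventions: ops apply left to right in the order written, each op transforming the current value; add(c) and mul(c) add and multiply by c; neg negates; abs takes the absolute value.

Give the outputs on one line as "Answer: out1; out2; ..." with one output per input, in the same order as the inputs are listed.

-41; -50; -28; -39; -10; -3

Execution, op by op:
  -49 -> -41 -> 41 -> -41
  42 -> 50 -> 50 -> -50
  -36 -> -28 -> 28 -> -28
  -47 -> -39 -> 39 -> -39
  -18 -> -10 -> 10 -> -10
  -5 -> 3 -> 3 -> -3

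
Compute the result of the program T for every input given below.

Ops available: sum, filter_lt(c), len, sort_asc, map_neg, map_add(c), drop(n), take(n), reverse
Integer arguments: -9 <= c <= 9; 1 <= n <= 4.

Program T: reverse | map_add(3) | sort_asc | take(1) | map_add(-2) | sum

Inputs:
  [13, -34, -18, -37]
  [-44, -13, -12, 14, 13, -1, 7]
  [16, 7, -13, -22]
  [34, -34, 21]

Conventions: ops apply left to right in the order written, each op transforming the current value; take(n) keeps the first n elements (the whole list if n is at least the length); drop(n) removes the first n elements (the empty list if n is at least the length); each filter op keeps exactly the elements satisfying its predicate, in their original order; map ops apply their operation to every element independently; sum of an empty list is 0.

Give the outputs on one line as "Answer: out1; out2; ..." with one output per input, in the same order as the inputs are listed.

Execution, op by op:
  [13, -34, -18, -37] -> [-37, -18, -34, 13] -> [-34, -15, -31, 16] -> [-34, -31, -15, 16] -> [-34] -> [-36] -> -36
  [-44, -13, -12, 14, 13, -1, 7] -> [7, -1, 13, 14, -12, -13, -44] -> [10, 2, 16, 17, -9, -10, -41] -> [-41, -10, -9, 2, 10, 16, 17] -> [-41] -> [-43] -> -43
  [16, 7, -13, -22] -> [-22, -13, 7, 16] -> [-19, -10, 10, 19] -> [-19, -10, 10, 19] -> [-19] -> [-21] -> -21
  [34, -34, 21] -> [21, -34, 34] -> [24, -31, 37] -> [-31, 24, 37] -> [-31] -> [-33] -> -33

-36; -43; -21; -33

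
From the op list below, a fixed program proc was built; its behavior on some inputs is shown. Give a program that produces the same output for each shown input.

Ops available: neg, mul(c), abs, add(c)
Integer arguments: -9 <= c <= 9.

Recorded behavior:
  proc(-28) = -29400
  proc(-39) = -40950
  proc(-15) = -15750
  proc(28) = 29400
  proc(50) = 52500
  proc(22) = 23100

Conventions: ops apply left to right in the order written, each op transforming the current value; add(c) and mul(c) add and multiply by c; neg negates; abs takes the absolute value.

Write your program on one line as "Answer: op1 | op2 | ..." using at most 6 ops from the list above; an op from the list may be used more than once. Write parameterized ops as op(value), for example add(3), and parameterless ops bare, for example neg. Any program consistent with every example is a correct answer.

mul(5) | mul(-7) | mul(-3) | neg | mul(-5) | mul(2)

Check, running the answer program on each example:
  -28 -> -140 -> 980 -> -2940 -> 2940 -> -14700 -> -29400
  -39 -> -195 -> 1365 -> -4095 -> 4095 -> -20475 -> -40950
  -15 -> -75 -> 525 -> -1575 -> 1575 -> -7875 -> -15750
  28 -> 140 -> -980 -> 2940 -> -2940 -> 14700 -> 29400
  50 -> 250 -> -1750 -> 5250 -> -5250 -> 26250 -> 52500
  22 -> 110 -> -770 -> 2310 -> -2310 -> 11550 -> 23100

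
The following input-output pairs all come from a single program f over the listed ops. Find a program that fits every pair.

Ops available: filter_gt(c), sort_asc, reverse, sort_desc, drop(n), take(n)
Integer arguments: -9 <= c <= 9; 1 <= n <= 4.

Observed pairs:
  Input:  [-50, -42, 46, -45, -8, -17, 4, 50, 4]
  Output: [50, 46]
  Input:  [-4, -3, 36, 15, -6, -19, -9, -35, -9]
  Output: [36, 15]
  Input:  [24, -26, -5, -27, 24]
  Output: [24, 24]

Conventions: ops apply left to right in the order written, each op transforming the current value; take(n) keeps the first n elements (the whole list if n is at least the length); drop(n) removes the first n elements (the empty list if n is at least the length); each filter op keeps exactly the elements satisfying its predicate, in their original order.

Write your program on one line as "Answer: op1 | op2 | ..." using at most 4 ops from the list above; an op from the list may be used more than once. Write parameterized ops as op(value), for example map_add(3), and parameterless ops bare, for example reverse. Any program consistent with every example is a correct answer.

filter_gt(-4) | take(3) | sort_desc | take(2)

Check, running the answer program on each example:
  [-50, -42, 46, -45, -8, -17, 4, 50, 4] -> [46, 4, 50, 4] -> [46, 4, 50] -> [50, 46, 4] -> [50, 46]
  [-4, -3, 36, 15, -6, -19, -9, -35, -9] -> [-3, 36, 15] -> [-3, 36, 15] -> [36, 15, -3] -> [36, 15]
  [24, -26, -5, -27, 24] -> [24, 24] -> [24, 24] -> [24, 24] -> [24, 24]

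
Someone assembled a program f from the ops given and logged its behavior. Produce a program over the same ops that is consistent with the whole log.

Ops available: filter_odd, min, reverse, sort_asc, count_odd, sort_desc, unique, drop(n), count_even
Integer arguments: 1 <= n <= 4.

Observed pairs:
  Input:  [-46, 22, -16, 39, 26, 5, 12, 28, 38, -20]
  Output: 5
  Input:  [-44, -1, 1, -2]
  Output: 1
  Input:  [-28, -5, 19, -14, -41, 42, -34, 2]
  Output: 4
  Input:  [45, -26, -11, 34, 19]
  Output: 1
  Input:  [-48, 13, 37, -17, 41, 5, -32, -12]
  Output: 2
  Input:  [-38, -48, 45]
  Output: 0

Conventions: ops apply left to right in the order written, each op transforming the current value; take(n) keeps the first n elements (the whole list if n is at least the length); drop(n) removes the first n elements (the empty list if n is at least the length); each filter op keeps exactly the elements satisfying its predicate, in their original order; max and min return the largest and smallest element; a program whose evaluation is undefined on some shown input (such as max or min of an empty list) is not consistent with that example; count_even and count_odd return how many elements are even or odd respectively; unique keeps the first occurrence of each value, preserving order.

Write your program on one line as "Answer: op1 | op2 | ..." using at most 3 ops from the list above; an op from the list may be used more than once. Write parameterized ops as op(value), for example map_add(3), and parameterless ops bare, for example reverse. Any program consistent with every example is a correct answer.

drop(3) | reverse | count_even

Check, running the answer program on each example:
  [-46, 22, -16, 39, 26, 5, 12, 28, 38, -20] -> [39, 26, 5, 12, 28, 38, -20] -> [-20, 38, 28, 12, 5, 26, 39] -> 5
  [-44, -1, 1, -2] -> [-2] -> [-2] -> 1
  [-28, -5, 19, -14, -41, 42, -34, 2] -> [-14, -41, 42, -34, 2] -> [2, -34, 42, -41, -14] -> 4
  [45, -26, -11, 34, 19] -> [34, 19] -> [19, 34] -> 1
  [-48, 13, 37, -17, 41, 5, -32, -12] -> [-17, 41, 5, -32, -12] -> [-12, -32, 5, 41, -17] -> 2
  [-38, -48, 45] -> [] -> [] -> 0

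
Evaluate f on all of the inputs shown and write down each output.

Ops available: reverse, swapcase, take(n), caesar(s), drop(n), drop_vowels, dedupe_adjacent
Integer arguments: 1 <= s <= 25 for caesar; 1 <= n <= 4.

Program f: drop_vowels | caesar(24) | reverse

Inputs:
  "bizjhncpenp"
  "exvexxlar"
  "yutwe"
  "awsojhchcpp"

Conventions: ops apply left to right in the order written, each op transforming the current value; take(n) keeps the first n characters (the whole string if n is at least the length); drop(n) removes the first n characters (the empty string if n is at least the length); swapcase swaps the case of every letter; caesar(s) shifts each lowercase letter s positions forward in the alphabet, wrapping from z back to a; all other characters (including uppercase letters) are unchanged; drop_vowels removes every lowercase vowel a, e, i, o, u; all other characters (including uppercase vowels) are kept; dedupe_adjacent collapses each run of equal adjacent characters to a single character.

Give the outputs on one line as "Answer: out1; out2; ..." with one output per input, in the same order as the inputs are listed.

Execution, op by op:
  "bizjhncpenp" -> "bzjhncpnp" -> "zxhflanln" -> "nlnalfhxz"
  "exvexxlar" -> "xvxxlr" -> "vtvvjp" -> "pjvvtv"
  "yutwe" -> "ytw" -> "wru" -> "urw"
  "awsojhchcpp" -> "wsjhchcpp" -> "uqhfafann" -> "nnafafhqu"

"nlnalfhxz"; "pjvvtv"; "urw"; "nnafafhqu"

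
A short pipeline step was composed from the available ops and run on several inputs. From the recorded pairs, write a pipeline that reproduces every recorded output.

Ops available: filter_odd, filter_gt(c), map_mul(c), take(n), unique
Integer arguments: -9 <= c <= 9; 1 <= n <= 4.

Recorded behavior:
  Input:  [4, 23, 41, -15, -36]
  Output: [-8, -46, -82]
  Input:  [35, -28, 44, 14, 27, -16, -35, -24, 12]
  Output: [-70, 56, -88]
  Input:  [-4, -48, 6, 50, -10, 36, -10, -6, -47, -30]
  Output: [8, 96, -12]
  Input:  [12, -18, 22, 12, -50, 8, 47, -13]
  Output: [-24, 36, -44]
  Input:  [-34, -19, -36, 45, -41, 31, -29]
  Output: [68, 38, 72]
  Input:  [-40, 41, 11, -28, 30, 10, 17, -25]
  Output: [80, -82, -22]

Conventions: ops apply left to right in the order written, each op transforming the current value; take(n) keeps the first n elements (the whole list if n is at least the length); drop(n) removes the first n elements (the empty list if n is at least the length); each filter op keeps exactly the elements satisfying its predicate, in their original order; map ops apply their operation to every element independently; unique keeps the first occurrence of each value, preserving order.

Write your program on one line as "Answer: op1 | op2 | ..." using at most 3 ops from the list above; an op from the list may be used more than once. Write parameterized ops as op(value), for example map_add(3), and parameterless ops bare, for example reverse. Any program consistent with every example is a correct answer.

map_mul(-2) | take(3)

Check, running the answer program on each example:
  [4, 23, 41, -15, -36] -> [-8, -46, -82, 30, 72] -> [-8, -46, -82]
  [35, -28, 44, 14, 27, -16, -35, -24, 12] -> [-70, 56, -88, -28, -54, 32, 70, 48, -24] -> [-70, 56, -88]
  [-4, -48, 6, 50, -10, 36, -10, -6, -47, -30] -> [8, 96, -12, -100, 20, -72, 20, 12, 94, 60] -> [8, 96, -12]
  [12, -18, 22, 12, -50, 8, 47, -13] -> [-24, 36, -44, -24, 100, -16, -94, 26] -> [-24, 36, -44]
  [-34, -19, -36, 45, -41, 31, -29] -> [68, 38, 72, -90, 82, -62, 58] -> [68, 38, 72]
  [-40, 41, 11, -28, 30, 10, 17, -25] -> [80, -82, -22, 56, -60, -20, -34, 50] -> [80, -82, -22]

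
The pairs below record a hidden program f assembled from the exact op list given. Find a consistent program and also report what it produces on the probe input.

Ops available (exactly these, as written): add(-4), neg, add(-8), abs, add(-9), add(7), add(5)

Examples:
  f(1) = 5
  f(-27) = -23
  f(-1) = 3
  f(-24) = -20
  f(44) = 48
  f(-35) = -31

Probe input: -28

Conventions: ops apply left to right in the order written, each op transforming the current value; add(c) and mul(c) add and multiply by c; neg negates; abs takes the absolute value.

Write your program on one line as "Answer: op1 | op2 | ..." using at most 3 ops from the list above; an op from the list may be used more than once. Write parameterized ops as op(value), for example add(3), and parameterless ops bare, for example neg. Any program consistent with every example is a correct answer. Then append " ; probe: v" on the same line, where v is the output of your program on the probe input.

add(5) | add(-8) | add(7) ; probe: -24

Check, running the answer program on each example:
  1 -> 6 -> -2 -> 5
  -27 -> -22 -> -30 -> -23
  -1 -> 4 -> -4 -> 3
  -24 -> -19 -> -27 -> -20
  44 -> 49 -> 41 -> 48
  -35 -> -30 -> -38 -> -31
  probe: -28 -> -23 -> -31 -> -24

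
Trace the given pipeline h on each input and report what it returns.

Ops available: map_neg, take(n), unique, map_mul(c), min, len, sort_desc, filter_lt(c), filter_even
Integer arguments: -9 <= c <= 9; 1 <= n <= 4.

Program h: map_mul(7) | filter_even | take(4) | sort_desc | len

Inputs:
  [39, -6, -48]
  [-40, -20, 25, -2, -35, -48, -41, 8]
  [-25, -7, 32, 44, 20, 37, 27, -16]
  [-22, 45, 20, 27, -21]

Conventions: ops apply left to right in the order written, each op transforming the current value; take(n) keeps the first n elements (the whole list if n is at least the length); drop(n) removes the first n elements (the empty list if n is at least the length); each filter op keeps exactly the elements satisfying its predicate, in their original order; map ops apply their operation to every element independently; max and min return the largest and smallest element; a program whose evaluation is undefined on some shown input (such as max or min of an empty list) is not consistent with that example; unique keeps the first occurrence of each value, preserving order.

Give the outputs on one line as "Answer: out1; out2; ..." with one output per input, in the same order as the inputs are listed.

Execution, op by op:
  [39, -6, -48] -> [273, -42, -336] -> [-42, -336] -> [-42, -336] -> [-42, -336] -> 2
  [-40, -20, 25, -2, -35, -48, -41, 8] -> [-280, -140, 175, -14, -245, -336, -287, 56] -> [-280, -140, -14, -336, 56] -> [-280, -140, -14, -336] -> [-14, -140, -280, -336] -> 4
  [-25, -7, 32, 44, 20, 37, 27, -16] -> [-175, -49, 224, 308, 140, 259, 189, -112] -> [224, 308, 140, -112] -> [224, 308, 140, -112] -> [308, 224, 140, -112] -> 4
  [-22, 45, 20, 27, -21] -> [-154, 315, 140, 189, -147] -> [-154, 140] -> [-154, 140] -> [140, -154] -> 2

2; 4; 4; 2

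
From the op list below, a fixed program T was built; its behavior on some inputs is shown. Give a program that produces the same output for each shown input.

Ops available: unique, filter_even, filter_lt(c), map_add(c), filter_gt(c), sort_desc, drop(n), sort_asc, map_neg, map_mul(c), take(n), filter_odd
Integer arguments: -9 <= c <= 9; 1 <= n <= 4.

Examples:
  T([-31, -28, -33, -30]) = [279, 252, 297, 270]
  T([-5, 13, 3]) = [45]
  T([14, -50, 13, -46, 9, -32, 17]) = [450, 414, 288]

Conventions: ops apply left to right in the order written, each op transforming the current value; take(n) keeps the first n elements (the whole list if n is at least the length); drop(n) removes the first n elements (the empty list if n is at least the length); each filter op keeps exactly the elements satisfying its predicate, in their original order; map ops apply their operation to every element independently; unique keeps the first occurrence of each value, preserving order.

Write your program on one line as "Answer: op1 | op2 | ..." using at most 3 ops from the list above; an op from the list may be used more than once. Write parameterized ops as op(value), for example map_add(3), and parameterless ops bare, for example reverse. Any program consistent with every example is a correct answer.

map_mul(9) | map_mul(-1) | filter_gt(0)

Check, running the answer program on each example:
  [-31, -28, -33, -30] -> [-279, -252, -297, -270] -> [279, 252, 297, 270] -> [279, 252, 297, 270]
  [-5, 13, 3] -> [-45, 117, 27] -> [45, -117, -27] -> [45]
  [14, -50, 13, -46, 9, -32, 17] -> [126, -450, 117, -414, 81, -288, 153] -> [-126, 450, -117, 414, -81, 288, -153] -> [450, 414, 288]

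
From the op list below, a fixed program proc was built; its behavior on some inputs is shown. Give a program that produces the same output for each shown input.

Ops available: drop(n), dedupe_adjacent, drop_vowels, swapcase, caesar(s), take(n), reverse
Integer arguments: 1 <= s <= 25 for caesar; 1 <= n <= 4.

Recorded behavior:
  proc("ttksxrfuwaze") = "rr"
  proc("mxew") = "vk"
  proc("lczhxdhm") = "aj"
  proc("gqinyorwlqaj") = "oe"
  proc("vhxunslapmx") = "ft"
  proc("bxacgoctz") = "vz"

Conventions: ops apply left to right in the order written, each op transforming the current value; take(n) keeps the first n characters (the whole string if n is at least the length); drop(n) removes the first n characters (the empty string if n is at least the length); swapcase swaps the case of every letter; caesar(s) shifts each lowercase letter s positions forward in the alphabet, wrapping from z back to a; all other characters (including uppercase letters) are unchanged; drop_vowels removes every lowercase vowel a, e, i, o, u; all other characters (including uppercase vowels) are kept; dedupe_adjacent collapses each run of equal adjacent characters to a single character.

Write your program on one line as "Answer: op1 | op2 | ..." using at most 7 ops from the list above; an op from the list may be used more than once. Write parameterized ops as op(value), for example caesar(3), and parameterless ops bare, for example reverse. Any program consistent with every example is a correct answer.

caesar(24) | take(3) | swapcase | reverse | drop(1) | swapcase

Check, running the answer program on each example:
  "ttksxrfuwaze" -> "rriqvpdsuyxc" -> "rri" -> "RRI" -> "IRR" -> "RR" -> "rr"
  "mxew" -> "kvcu" -> "kvc" -> "KVC" -> "CVK" -> "VK" -> "vk"
  "lczhxdhm" -> "jaxfvbfk" -> "jax" -> "JAX" -> "XAJ" -> "AJ" -> "aj"
  "gqinyorwlqaj" -> "eoglwmpujoyh" -> "eog" -> "EOG" -> "GOE" -> "OE" -> "oe"
  "vhxunslapmx" -> "tfvslqjynkv" -> "tfv" -> "TFV" -> "VFT" -> "FT" -> "ft"
  "bxacgoctz" -> "zvyaemarx" -> "zvy" -> "ZVY" -> "YVZ" -> "VZ" -> "vz"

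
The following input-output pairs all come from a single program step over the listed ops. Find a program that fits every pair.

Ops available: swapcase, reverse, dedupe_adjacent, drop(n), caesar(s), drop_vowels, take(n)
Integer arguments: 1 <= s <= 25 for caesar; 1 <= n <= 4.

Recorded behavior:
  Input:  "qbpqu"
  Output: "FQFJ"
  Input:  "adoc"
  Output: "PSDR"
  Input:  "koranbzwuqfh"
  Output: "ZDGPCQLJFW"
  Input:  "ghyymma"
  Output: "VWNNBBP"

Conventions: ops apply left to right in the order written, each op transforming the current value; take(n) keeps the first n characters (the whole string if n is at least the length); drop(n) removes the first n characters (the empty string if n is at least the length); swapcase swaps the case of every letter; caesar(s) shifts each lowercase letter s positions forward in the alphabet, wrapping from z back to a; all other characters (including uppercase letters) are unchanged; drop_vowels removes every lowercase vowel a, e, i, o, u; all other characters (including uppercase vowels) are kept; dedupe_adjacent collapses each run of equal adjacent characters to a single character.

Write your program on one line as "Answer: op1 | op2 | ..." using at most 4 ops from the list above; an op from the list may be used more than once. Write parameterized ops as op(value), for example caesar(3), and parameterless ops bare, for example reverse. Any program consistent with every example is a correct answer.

caesar(16) | caesar(25) | drop_vowels | swapcase

Check, running the answer program on each example:
  "qbpqu" -> "grfgk" -> "fqefj" -> "fqfj" -> "FQFJ"
  "adoc" -> "qtes" -> "psdr" -> "psdr" -> "PSDR"
  "koranbzwuqfh" -> "aehqdrpmkgvx" -> "zdgpcqoljfuw" -> "zdgpcqljfw" -> "ZDGPCQLJFW"
  "ghyymma" -> "wxooccq" -> "vwnnbbp" -> "vwnnbbp" -> "VWNNBBP"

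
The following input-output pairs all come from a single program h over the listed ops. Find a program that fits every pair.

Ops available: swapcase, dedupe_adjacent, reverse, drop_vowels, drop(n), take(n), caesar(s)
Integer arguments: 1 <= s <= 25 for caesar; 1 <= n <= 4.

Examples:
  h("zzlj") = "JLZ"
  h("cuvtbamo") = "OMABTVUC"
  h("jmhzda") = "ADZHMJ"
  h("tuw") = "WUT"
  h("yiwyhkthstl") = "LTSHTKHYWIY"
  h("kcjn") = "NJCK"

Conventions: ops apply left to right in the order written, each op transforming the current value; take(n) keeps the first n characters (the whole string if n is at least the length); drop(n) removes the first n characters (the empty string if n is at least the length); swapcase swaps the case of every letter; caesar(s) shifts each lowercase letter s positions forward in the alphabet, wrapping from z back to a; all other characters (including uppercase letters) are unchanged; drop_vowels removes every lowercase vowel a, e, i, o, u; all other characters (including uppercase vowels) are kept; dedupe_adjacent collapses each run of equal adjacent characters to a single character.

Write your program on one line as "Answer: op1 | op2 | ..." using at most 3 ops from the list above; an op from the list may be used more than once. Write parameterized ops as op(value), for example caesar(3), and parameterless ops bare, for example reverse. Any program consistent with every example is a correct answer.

dedupe_adjacent | reverse | swapcase

Check, running the answer program on each example:
  "zzlj" -> "zlj" -> "jlz" -> "JLZ"
  "cuvtbamo" -> "cuvtbamo" -> "omabtvuc" -> "OMABTVUC"
  "jmhzda" -> "jmhzda" -> "adzhmj" -> "ADZHMJ"
  "tuw" -> "tuw" -> "wut" -> "WUT"
  "yiwyhkthstl" -> "yiwyhkthstl" -> "ltshtkhywiy" -> "LTSHTKHYWIY"
  "kcjn" -> "kcjn" -> "njck" -> "NJCK"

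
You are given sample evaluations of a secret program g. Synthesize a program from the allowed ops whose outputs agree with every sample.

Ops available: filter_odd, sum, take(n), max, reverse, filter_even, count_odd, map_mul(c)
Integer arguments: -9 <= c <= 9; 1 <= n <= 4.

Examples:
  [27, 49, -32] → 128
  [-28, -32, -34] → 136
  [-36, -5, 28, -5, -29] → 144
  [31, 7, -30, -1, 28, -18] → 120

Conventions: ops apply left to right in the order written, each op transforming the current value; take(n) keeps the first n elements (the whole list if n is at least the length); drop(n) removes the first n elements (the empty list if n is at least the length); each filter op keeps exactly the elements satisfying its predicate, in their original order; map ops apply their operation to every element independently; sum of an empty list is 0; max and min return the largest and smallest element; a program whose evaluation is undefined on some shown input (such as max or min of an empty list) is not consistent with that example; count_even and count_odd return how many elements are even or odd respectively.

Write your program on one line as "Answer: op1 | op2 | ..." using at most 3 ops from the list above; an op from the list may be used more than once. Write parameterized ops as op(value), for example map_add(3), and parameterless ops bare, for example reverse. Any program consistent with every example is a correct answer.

map_mul(-4) | max

Check, running the answer program on each example:
  [27, 49, -32] -> [-108, -196, 128] -> 128
  [-28, -32, -34] -> [112, 128, 136] -> 136
  [-36, -5, 28, -5, -29] -> [144, 20, -112, 20, 116] -> 144
  [31, 7, -30, -1, 28, -18] -> [-124, -28, 120, 4, -112, 72] -> 120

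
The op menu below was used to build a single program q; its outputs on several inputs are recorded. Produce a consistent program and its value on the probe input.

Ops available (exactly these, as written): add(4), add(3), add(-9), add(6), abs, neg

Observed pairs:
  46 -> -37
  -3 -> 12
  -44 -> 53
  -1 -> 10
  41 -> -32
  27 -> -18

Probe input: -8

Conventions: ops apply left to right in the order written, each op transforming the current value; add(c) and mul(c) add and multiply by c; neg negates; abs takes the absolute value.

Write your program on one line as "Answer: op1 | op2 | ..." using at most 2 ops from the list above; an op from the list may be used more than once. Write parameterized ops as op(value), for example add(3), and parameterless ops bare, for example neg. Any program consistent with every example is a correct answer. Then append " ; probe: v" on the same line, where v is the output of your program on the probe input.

add(-9) | neg ; probe: 17

Check, running the answer program on each example:
  46 -> 37 -> -37
  -3 -> -12 -> 12
  -44 -> -53 -> 53
  -1 -> -10 -> 10
  41 -> 32 -> -32
  27 -> 18 -> -18
  probe: -8 -> -17 -> 17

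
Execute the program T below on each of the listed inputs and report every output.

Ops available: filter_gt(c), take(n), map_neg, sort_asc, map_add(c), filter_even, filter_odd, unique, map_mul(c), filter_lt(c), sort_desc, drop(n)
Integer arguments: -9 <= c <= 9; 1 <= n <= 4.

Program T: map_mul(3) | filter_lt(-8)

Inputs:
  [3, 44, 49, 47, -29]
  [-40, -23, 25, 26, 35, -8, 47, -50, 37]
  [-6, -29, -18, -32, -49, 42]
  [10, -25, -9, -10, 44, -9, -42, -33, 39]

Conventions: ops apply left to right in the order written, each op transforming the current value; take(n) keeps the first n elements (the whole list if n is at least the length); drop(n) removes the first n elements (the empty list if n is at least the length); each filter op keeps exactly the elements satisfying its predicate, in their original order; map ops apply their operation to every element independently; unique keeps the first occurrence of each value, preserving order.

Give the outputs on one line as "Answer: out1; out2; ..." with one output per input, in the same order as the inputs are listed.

[-87]; [-120, -69, -24, -150]; [-18, -87, -54, -96, -147]; [-75, -27, -30, -27, -126, -99]

Execution, op by op:
  [3, 44, 49, 47, -29] -> [9, 132, 147, 141, -87] -> [-87]
  [-40, -23, 25, 26, 35, -8, 47, -50, 37] -> [-120, -69, 75, 78, 105, -24, 141, -150, 111] -> [-120, -69, -24, -150]
  [-6, -29, -18, -32, -49, 42] -> [-18, -87, -54, -96, -147, 126] -> [-18, -87, -54, -96, -147]
  [10, -25, -9, -10, 44, -9, -42, -33, 39] -> [30, -75, -27, -30, 132, -27, -126, -99, 117] -> [-75, -27, -30, -27, -126, -99]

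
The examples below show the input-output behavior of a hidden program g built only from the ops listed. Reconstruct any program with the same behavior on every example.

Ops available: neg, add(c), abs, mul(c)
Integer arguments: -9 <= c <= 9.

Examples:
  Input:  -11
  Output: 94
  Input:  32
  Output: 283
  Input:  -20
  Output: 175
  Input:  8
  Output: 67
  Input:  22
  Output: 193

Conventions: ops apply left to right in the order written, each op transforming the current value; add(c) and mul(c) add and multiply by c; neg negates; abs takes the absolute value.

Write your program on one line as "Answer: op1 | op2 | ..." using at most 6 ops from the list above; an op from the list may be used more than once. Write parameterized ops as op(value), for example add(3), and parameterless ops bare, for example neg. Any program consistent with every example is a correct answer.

abs | neg | mul(9) | add(5) | neg

Check, running the answer program on each example:
  -11 -> 11 -> -11 -> -99 -> -94 -> 94
  32 -> 32 -> -32 -> -288 -> -283 -> 283
  -20 -> 20 -> -20 -> -180 -> -175 -> 175
  8 -> 8 -> -8 -> -72 -> -67 -> 67
  22 -> 22 -> -22 -> -198 -> -193 -> 193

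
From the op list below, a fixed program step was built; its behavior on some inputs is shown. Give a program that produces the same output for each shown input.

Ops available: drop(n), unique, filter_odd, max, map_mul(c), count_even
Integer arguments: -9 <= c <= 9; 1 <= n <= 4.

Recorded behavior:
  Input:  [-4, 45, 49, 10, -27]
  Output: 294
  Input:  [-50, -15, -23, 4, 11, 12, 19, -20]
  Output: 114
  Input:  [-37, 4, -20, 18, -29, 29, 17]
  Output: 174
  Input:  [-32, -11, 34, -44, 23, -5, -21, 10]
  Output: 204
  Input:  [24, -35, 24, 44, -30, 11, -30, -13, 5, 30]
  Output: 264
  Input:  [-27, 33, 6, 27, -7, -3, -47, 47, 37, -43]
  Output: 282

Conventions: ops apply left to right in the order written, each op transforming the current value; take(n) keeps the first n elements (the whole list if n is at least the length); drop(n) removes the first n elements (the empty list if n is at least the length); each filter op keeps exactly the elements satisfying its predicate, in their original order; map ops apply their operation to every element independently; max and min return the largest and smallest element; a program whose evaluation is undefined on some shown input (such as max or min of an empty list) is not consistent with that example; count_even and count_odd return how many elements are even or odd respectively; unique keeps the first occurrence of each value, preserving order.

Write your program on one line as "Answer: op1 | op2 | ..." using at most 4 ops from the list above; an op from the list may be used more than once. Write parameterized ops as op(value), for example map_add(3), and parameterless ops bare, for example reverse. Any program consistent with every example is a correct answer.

drop(2) | map_mul(6) | max

Check, running the answer program on each example:
  [-4, 45, 49, 10, -27] -> [49, 10, -27] -> [294, 60, -162] -> 294
  [-50, -15, -23, 4, 11, 12, 19, -20] -> [-23, 4, 11, 12, 19, -20] -> [-138, 24, 66, 72, 114, -120] -> 114
  [-37, 4, -20, 18, -29, 29, 17] -> [-20, 18, -29, 29, 17] -> [-120, 108, -174, 174, 102] -> 174
  [-32, -11, 34, -44, 23, -5, -21, 10] -> [34, -44, 23, -5, -21, 10] -> [204, -264, 138, -30, -126, 60] -> 204
  [24, -35, 24, 44, -30, 11, -30, -13, 5, 30] -> [24, 44, -30, 11, -30, -13, 5, 30] -> [144, 264, -180, 66, -180, -78, 30, 180] -> 264
  [-27, 33, 6, 27, -7, -3, -47, 47, 37, -43] -> [6, 27, -7, -3, -47, 47, 37, -43] -> [36, 162, -42, -18, -282, 282, 222, -258] -> 282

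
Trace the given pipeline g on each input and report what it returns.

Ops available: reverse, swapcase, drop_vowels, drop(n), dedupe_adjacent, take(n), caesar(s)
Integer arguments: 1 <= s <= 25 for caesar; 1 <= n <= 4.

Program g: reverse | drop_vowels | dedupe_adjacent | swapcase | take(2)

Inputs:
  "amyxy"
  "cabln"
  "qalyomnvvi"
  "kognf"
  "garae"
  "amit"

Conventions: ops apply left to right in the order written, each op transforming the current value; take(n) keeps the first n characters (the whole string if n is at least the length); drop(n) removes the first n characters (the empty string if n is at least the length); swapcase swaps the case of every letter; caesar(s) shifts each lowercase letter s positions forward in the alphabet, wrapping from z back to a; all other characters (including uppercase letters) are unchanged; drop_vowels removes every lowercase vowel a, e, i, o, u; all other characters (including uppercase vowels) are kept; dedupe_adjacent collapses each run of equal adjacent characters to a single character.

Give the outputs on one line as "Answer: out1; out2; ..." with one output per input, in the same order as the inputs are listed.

Execution, op by op:
  "amyxy" -> "yxyma" -> "yxym" -> "yxym" -> "YXYM" -> "YX"
  "cabln" -> "nlbac" -> "nlbc" -> "nlbc" -> "NLBC" -> "NL"
  "qalyomnvvi" -> "ivvnmoylaq" -> "vvnmylq" -> "vnmylq" -> "VNMYLQ" -> "VN"
  "kognf" -> "fngok" -> "fngk" -> "fngk" -> "FNGK" -> "FN"
  "garae" -> "earag" -> "rg" -> "rg" -> "RG" -> "RG"
  "amit" -> "tima" -> "tm" -> "tm" -> "TM" -> "TM"

"YX"; "NL"; "VN"; "FN"; "RG"; "TM"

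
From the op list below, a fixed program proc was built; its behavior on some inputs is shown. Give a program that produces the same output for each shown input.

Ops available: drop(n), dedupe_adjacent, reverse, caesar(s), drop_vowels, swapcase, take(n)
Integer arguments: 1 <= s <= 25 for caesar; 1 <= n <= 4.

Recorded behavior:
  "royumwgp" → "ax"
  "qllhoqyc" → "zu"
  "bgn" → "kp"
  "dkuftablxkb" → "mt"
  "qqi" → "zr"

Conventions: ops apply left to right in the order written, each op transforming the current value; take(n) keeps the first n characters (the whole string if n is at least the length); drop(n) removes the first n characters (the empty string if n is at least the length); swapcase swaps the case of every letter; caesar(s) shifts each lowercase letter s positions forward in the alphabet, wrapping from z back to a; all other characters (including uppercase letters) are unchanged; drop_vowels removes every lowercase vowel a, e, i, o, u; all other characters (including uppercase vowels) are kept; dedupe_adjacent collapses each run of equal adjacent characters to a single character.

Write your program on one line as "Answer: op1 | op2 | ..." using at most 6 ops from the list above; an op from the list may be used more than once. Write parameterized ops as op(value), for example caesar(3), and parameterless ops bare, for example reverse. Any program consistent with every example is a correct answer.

take(3) | caesar(19) | caesar(16) | dedupe_adjacent | take(2)

Check, running the answer program on each example:
  "royumwgp" -> "roy" -> "khr" -> "axh" -> "axh" -> "ax"
  "qllhoqyc" -> "qll" -> "jee" -> "zuu" -> "zu" -> "zu"
  "bgn" -> "bgn" -> "uzg" -> "kpw" -> "kpw" -> "kp"
  "dkuftablxkb" -> "dku" -> "wdn" -> "mtd" -> "mtd" -> "mt"
  "qqi" -> "qqi" -> "jjb" -> "zzr" -> "zr" -> "zr"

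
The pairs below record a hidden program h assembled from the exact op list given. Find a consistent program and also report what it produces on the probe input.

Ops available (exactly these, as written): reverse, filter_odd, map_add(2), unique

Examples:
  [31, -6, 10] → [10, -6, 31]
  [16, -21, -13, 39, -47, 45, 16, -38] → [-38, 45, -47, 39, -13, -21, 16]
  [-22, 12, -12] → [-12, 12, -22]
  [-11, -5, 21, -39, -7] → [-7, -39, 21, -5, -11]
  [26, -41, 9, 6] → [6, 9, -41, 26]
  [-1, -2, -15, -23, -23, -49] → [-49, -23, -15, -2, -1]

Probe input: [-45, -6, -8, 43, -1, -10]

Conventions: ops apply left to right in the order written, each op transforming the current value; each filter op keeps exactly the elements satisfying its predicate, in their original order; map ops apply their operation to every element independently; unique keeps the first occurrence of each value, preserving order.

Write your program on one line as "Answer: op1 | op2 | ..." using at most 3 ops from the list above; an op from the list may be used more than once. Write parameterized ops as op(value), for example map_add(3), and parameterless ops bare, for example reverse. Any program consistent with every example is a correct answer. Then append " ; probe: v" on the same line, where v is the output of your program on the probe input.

unique | reverse ; probe: [-10, -1, 43, -8, -6, -45]

Check, running the answer program on each example:
  [31, -6, 10] -> [31, -6, 10] -> [10, -6, 31]
  [16, -21, -13, 39, -47, 45, 16, -38] -> [16, -21, -13, 39, -47, 45, -38] -> [-38, 45, -47, 39, -13, -21, 16]
  [-22, 12, -12] -> [-22, 12, -12] -> [-12, 12, -22]
  [-11, -5, 21, -39, -7] -> [-11, -5, 21, -39, -7] -> [-7, -39, 21, -5, -11]
  [26, -41, 9, 6] -> [26, -41, 9, 6] -> [6, 9, -41, 26]
  [-1, -2, -15, -23, -23, -49] -> [-1, -2, -15, -23, -49] -> [-49, -23, -15, -2, -1]
  probe: [-45, -6, -8, 43, -1, -10] -> [-45, -6, -8, 43, -1, -10] -> [-10, -1, 43, -8, -6, -45]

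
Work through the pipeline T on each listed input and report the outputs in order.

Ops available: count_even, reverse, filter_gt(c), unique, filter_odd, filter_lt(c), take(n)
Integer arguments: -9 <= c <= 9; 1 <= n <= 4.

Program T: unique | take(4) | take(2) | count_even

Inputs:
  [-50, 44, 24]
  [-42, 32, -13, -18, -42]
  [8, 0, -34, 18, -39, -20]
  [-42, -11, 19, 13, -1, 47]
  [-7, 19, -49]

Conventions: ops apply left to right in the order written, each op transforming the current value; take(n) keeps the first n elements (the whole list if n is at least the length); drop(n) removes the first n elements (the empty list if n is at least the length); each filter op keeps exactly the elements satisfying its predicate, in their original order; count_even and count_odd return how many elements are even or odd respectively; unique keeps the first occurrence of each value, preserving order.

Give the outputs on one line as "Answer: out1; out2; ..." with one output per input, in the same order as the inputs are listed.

2; 2; 2; 1; 0

Execution, op by op:
  [-50, 44, 24] -> [-50, 44, 24] -> [-50, 44, 24] -> [-50, 44] -> 2
  [-42, 32, -13, -18, -42] -> [-42, 32, -13, -18] -> [-42, 32, -13, -18] -> [-42, 32] -> 2
  [8, 0, -34, 18, -39, -20] -> [8, 0, -34, 18, -39, -20] -> [8, 0, -34, 18] -> [8, 0] -> 2
  [-42, -11, 19, 13, -1, 47] -> [-42, -11, 19, 13, -1, 47] -> [-42, -11, 19, 13] -> [-42, -11] -> 1
  [-7, 19, -49] -> [-7, 19, -49] -> [-7, 19, -49] -> [-7, 19] -> 0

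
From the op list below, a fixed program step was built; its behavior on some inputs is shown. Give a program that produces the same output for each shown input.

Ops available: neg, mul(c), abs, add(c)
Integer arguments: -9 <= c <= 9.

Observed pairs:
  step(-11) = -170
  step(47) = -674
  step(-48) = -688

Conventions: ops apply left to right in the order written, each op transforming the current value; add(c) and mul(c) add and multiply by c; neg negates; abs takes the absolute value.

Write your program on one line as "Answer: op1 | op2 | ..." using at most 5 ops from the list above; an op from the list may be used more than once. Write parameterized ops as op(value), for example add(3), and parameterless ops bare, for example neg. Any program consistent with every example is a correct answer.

mul(7) | abs | add(8) | mul(-2)

Check, running the answer program on each example:
  -11 -> -77 -> 77 -> 85 -> -170
  47 -> 329 -> 329 -> 337 -> -674
  -48 -> -336 -> 336 -> 344 -> -688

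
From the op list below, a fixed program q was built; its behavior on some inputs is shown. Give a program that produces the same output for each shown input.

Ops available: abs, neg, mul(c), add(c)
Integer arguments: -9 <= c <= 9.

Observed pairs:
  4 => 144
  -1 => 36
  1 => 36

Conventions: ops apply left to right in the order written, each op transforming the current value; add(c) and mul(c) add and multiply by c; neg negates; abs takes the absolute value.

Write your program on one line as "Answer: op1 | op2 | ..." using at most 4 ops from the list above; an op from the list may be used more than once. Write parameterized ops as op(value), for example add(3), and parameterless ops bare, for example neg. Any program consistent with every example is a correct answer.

mul(9) | abs | mul(-4) | abs

Check, running the answer program on each example:
  4 -> 36 -> 36 -> -144 -> 144
  -1 -> -9 -> 9 -> -36 -> 36
  1 -> 9 -> 9 -> -36 -> 36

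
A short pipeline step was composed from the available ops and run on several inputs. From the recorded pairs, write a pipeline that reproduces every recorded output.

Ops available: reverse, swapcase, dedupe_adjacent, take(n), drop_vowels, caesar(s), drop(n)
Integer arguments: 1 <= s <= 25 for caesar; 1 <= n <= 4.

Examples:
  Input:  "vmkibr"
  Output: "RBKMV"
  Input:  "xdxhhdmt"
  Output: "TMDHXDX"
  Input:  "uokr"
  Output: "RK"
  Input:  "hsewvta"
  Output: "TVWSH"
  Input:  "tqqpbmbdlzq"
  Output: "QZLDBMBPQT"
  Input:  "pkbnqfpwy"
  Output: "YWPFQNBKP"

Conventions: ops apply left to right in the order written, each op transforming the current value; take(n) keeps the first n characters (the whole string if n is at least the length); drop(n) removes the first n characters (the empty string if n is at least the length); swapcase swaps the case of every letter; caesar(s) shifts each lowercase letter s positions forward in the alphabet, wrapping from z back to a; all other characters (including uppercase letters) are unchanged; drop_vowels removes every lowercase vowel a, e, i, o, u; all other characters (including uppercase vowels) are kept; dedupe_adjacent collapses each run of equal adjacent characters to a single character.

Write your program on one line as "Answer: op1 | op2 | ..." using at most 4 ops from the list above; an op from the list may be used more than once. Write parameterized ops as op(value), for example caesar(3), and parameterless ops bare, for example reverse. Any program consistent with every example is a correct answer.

dedupe_adjacent | reverse | drop_vowels | swapcase

Check, running the answer program on each example:
  "vmkibr" -> "vmkibr" -> "rbikmv" -> "rbkmv" -> "RBKMV"
  "xdxhhdmt" -> "xdxhdmt" -> "tmdhxdx" -> "tmdhxdx" -> "TMDHXDX"
  "uokr" -> "uokr" -> "rkou" -> "rk" -> "RK"
  "hsewvta" -> "hsewvta" -> "atvwesh" -> "tvwsh" -> "TVWSH"
  "tqqpbmbdlzq" -> "tqpbmbdlzq" -> "qzldbmbpqt" -> "qzldbmbpqt" -> "QZLDBMBPQT"
  "pkbnqfpwy" -> "pkbnqfpwy" -> "ywpfqnbkp" -> "ywpfqnbkp" -> "YWPFQNBKP"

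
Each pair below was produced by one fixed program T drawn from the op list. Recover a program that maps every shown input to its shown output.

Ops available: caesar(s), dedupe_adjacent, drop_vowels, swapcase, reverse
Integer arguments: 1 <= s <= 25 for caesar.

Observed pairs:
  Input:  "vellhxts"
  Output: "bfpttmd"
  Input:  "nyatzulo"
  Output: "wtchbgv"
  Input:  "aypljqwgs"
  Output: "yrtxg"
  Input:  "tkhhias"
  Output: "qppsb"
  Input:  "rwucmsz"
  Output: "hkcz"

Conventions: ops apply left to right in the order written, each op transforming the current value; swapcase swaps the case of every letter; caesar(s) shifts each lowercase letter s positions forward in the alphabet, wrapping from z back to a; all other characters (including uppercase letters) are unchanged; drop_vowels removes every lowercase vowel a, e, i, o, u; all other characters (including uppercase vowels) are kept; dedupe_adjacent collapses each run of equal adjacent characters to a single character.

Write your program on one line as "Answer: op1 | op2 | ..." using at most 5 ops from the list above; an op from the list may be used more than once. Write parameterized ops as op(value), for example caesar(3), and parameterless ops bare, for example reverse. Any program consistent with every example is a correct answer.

caesar(19) | caesar(15) | reverse | drop_vowels

Check, running the answer program on each example:
  "vellhxts" -> "oxeeaqml" -> "dmttpfba" -> "abfpttmd" -> "bfpttmd"
  "nyatzulo" -> "grtmsneh" -> "vgibhctw" -> "wtchbigv" -> "wtchbgv"
  "aypljqwgs" -> "triecjpzl" -> "igxtryeoa" -> "aoeyrtxgi" -> "yrtxg"
  "tkhhias" -> "mdaabtl" -> "bsppqia" -> "aiqppsb" -> "qppsb"
  "rwucmsz" -> "kpnvfls" -> "zeckuah" -> "haukcez" -> "hkcz"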